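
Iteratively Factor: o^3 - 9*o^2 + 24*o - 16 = (o - 4)*(o^2 - 5*o + 4) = (o - 4)^2*(o - 1)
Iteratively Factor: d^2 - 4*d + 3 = (d - 3)*(d - 1)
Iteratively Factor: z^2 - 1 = (z - 1)*(z + 1)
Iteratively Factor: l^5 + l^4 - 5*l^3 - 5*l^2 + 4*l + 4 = (l + 1)*(l^4 - 5*l^2 + 4) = (l - 1)*(l + 1)*(l^3 + l^2 - 4*l - 4) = (l - 1)*(l + 1)^2*(l^2 - 4) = (l - 2)*(l - 1)*(l + 1)^2*(l + 2)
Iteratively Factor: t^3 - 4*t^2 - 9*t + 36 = (t - 3)*(t^2 - t - 12) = (t - 4)*(t - 3)*(t + 3)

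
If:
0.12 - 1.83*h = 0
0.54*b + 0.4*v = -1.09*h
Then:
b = -0.740740740740741*v - 0.132361870066788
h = 0.07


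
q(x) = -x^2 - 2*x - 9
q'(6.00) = -14.00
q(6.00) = -57.00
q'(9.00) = -20.00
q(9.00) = -108.00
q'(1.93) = -5.86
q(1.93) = -16.58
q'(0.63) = -3.26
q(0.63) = -10.66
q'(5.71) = -13.42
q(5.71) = -53.02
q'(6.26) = -14.52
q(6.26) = -60.71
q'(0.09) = -2.18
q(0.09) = -9.19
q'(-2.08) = 2.16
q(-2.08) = -9.17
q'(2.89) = -7.78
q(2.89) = -23.13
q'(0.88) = -3.76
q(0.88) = -11.53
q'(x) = -2*x - 2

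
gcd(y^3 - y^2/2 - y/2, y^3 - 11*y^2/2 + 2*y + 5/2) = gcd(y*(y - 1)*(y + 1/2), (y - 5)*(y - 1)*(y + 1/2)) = y^2 - y/2 - 1/2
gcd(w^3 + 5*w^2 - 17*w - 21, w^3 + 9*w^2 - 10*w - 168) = w + 7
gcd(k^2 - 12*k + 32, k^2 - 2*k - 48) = k - 8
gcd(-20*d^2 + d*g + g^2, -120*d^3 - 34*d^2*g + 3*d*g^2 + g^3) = 5*d + g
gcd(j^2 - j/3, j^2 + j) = j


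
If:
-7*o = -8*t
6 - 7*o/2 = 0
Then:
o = 12/7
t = 3/2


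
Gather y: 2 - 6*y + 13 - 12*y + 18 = 33 - 18*y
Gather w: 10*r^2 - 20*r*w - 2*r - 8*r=10*r^2 - 20*r*w - 10*r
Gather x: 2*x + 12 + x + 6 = 3*x + 18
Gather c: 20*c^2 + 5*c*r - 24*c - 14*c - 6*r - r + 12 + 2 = 20*c^2 + c*(5*r - 38) - 7*r + 14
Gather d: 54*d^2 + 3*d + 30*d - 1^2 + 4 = 54*d^2 + 33*d + 3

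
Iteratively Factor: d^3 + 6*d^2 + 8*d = (d + 2)*(d^2 + 4*d) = (d + 2)*(d + 4)*(d)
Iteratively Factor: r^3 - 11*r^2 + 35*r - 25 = (r - 5)*(r^2 - 6*r + 5) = (r - 5)*(r - 1)*(r - 5)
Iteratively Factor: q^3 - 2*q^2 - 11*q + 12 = (q - 1)*(q^2 - q - 12) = (q - 4)*(q - 1)*(q + 3)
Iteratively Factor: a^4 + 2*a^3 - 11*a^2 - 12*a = (a + 1)*(a^3 + a^2 - 12*a) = (a - 3)*(a + 1)*(a^2 + 4*a) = (a - 3)*(a + 1)*(a + 4)*(a)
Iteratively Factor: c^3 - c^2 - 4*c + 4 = (c - 2)*(c^2 + c - 2) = (c - 2)*(c + 2)*(c - 1)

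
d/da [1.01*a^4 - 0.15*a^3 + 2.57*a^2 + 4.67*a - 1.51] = 4.04*a^3 - 0.45*a^2 + 5.14*a + 4.67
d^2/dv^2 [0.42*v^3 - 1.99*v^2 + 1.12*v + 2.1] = 2.52*v - 3.98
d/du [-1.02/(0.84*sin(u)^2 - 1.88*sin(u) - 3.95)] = (1.7136*sin(u) - 1.9176)*cos(u)/(-0.84*sin(u)^2 + 1.88*sin(u) + 3.95)^2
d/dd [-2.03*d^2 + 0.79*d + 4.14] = 0.79 - 4.06*d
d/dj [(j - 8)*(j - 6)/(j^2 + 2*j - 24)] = 16*(j^2 - 9*j + 15)/(j^4 + 4*j^3 - 44*j^2 - 96*j + 576)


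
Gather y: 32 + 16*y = 16*y + 32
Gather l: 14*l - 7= 14*l - 7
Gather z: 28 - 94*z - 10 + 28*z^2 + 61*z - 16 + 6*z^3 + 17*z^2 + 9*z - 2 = 6*z^3 + 45*z^2 - 24*z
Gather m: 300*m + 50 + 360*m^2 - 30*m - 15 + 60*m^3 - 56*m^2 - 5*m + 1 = 60*m^3 + 304*m^2 + 265*m + 36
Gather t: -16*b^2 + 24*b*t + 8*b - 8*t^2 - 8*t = -16*b^2 + 8*b - 8*t^2 + t*(24*b - 8)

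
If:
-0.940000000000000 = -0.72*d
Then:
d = 1.31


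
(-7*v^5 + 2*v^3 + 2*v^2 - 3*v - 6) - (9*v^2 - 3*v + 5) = -7*v^5 + 2*v^3 - 7*v^2 - 11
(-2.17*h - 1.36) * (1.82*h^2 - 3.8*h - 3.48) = -3.9494*h^3 + 5.7708*h^2 + 12.7196*h + 4.7328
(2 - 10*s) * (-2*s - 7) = 20*s^2 + 66*s - 14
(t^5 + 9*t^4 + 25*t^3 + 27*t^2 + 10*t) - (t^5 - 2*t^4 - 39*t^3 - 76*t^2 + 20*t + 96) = 11*t^4 + 64*t^3 + 103*t^2 - 10*t - 96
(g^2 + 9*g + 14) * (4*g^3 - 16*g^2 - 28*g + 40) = 4*g^5 + 20*g^4 - 116*g^3 - 436*g^2 - 32*g + 560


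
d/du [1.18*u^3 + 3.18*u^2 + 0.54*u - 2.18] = 3.54*u^2 + 6.36*u + 0.54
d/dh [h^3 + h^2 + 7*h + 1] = 3*h^2 + 2*h + 7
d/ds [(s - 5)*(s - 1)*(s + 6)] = 3*s^2 - 31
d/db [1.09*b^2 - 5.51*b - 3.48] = 2.18*b - 5.51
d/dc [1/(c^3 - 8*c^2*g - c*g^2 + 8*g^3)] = (-3*c^2 + 16*c*g + g^2)/(c^3 - 8*c^2*g - c*g^2 + 8*g^3)^2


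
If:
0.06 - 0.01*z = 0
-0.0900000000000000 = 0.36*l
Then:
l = -0.25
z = 6.00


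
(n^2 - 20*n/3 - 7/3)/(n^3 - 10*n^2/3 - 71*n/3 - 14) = (3*n + 1)/(3*n^2 + 11*n + 6)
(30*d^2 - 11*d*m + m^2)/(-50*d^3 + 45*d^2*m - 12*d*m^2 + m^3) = (-6*d + m)/(10*d^2 - 7*d*m + m^2)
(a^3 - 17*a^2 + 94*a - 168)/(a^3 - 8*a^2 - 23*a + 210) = (a - 4)/(a + 5)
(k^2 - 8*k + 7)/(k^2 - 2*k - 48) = (-k^2 + 8*k - 7)/(-k^2 + 2*k + 48)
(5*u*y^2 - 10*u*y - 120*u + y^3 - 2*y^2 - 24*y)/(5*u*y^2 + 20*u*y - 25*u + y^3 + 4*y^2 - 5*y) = (y^2 - 2*y - 24)/(y^2 + 4*y - 5)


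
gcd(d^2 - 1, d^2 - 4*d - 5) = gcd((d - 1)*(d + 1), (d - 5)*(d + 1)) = d + 1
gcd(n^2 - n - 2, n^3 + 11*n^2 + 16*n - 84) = n - 2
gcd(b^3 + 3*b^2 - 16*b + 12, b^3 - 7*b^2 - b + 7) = b - 1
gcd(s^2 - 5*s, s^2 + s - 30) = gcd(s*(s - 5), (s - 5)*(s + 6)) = s - 5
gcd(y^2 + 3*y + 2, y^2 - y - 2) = y + 1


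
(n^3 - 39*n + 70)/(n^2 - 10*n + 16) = (n^2 + 2*n - 35)/(n - 8)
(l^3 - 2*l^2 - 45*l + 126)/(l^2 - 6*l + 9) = (l^2 + l - 42)/(l - 3)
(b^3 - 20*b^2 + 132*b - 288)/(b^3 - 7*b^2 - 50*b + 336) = (b - 6)/(b + 7)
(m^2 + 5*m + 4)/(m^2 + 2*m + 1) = (m + 4)/(m + 1)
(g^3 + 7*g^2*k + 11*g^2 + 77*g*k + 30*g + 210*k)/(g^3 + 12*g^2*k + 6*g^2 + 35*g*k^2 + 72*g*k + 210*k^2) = (g + 5)/(g + 5*k)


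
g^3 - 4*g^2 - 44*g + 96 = (g - 8)*(g - 2)*(g + 6)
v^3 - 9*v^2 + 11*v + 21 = (v - 7)*(v - 3)*(v + 1)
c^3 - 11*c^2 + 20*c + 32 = (c - 8)*(c - 4)*(c + 1)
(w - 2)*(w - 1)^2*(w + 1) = w^4 - 3*w^3 + w^2 + 3*w - 2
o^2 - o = o*(o - 1)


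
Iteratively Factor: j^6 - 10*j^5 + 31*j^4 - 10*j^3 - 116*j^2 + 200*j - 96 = (j - 2)*(j^5 - 8*j^4 + 15*j^3 + 20*j^2 - 76*j + 48) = (j - 4)*(j - 2)*(j^4 - 4*j^3 - j^2 + 16*j - 12) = (j - 4)*(j - 2)*(j - 1)*(j^3 - 3*j^2 - 4*j + 12) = (j - 4)*(j - 2)*(j - 1)*(j + 2)*(j^2 - 5*j + 6) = (j - 4)*(j - 3)*(j - 2)*(j - 1)*(j + 2)*(j - 2)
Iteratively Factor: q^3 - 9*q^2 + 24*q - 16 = (q - 4)*(q^2 - 5*q + 4) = (q - 4)*(q - 1)*(q - 4)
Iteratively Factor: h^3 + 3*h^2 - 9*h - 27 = (h + 3)*(h^2 - 9) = (h + 3)^2*(h - 3)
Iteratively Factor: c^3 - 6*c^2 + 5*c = (c - 1)*(c^2 - 5*c) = c*(c - 1)*(c - 5)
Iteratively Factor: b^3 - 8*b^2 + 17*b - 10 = (b - 2)*(b^2 - 6*b + 5) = (b - 5)*(b - 2)*(b - 1)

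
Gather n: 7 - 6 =1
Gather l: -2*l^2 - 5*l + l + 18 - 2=-2*l^2 - 4*l + 16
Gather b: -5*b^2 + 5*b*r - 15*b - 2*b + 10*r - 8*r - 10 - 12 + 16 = -5*b^2 + b*(5*r - 17) + 2*r - 6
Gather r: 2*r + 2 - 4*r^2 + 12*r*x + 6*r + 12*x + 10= -4*r^2 + r*(12*x + 8) + 12*x + 12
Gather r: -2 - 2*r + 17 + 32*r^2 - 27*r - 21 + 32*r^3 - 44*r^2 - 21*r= 32*r^3 - 12*r^2 - 50*r - 6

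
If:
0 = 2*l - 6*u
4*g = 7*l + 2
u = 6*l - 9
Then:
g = 223/68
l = 27/17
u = 9/17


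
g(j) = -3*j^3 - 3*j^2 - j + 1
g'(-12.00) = -1225.00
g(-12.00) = 4765.00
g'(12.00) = -1369.00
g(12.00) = -5627.00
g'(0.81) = -11.76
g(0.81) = -3.37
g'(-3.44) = -86.86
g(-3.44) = 91.06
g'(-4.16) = -131.79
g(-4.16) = 169.22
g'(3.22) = -113.64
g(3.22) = -133.48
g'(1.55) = -31.92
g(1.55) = -18.93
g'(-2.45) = -40.32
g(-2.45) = 29.56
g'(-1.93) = -22.94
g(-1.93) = 13.32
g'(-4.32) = -143.04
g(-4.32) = 191.20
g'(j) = -9*j^2 - 6*j - 1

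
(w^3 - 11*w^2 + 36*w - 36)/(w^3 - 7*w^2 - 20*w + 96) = (w^2 - 8*w + 12)/(w^2 - 4*w - 32)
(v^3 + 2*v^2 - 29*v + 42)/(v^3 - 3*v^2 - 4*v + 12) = (v + 7)/(v + 2)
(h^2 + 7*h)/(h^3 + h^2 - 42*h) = 1/(h - 6)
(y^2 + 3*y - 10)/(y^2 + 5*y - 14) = (y + 5)/(y + 7)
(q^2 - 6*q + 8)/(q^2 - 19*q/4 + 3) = 4*(q - 2)/(4*q - 3)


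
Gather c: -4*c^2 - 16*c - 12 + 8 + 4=-4*c^2 - 16*c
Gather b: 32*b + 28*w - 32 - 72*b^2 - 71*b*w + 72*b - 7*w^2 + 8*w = -72*b^2 + b*(104 - 71*w) - 7*w^2 + 36*w - 32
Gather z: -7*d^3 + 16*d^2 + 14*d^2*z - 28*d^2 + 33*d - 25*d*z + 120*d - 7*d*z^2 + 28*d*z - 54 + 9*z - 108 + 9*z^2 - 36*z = -7*d^3 - 12*d^2 + 153*d + z^2*(9 - 7*d) + z*(14*d^2 + 3*d - 27) - 162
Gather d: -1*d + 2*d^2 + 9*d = 2*d^2 + 8*d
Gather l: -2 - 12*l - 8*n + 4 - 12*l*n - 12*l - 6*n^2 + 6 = l*(-12*n - 24) - 6*n^2 - 8*n + 8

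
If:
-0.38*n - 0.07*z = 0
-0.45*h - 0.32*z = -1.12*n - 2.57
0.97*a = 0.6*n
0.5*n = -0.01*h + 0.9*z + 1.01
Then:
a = 0.11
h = 6.82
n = 0.17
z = -0.95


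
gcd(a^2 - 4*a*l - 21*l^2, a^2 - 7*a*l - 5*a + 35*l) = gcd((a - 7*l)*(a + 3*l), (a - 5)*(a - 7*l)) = a - 7*l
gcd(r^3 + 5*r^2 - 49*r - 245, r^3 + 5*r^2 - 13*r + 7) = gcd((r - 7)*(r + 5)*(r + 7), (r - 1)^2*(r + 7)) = r + 7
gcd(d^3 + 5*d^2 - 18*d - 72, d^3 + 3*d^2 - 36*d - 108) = d^2 + 9*d + 18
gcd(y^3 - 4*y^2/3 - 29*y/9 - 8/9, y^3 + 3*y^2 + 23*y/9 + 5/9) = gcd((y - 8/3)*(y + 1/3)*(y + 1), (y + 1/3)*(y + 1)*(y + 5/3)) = y^2 + 4*y/3 + 1/3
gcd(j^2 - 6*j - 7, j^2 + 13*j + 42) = 1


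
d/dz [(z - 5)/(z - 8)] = -3/(z - 8)^2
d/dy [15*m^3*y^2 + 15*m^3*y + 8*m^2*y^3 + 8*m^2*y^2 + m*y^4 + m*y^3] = m*(30*m^2*y + 15*m^2 + 24*m*y^2 + 16*m*y + 4*y^3 + 3*y^2)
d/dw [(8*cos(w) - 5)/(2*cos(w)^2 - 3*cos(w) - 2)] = (16*cos(w)^2 - 20*cos(w) + 31)*sin(w)/((cos(w) - 2)^2*(2*cos(w) + 1)^2)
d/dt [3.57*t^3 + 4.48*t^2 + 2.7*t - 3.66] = 10.71*t^2 + 8.96*t + 2.7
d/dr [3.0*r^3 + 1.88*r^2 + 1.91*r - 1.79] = 9.0*r^2 + 3.76*r + 1.91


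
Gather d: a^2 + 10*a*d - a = a^2 + 10*a*d - a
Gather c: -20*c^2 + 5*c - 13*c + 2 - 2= -20*c^2 - 8*c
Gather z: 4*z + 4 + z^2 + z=z^2 + 5*z + 4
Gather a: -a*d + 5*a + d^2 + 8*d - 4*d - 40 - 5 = a*(5 - d) + d^2 + 4*d - 45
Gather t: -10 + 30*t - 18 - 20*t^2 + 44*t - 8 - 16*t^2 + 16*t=-36*t^2 + 90*t - 36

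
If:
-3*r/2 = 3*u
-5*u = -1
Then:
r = -2/5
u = 1/5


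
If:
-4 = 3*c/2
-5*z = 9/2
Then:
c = -8/3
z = -9/10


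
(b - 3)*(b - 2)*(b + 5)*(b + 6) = b^4 + 6*b^3 - 19*b^2 - 84*b + 180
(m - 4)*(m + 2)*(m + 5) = m^3 + 3*m^2 - 18*m - 40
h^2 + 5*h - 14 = (h - 2)*(h + 7)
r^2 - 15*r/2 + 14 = (r - 4)*(r - 7/2)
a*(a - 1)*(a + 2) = a^3 + a^2 - 2*a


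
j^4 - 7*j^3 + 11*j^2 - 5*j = j*(j - 5)*(j - 1)^2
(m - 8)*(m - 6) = m^2 - 14*m + 48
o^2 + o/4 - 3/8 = (o - 1/2)*(o + 3/4)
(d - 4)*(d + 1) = d^2 - 3*d - 4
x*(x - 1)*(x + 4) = x^3 + 3*x^2 - 4*x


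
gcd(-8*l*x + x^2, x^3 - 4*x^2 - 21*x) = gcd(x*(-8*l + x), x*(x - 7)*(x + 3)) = x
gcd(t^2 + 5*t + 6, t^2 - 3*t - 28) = 1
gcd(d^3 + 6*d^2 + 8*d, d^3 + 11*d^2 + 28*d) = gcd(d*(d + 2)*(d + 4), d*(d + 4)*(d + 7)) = d^2 + 4*d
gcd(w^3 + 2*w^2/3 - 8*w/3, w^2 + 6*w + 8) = w + 2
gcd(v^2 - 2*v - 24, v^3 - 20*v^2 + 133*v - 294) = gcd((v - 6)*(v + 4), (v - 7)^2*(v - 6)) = v - 6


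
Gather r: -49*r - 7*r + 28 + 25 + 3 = 56 - 56*r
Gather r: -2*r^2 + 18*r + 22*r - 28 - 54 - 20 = -2*r^2 + 40*r - 102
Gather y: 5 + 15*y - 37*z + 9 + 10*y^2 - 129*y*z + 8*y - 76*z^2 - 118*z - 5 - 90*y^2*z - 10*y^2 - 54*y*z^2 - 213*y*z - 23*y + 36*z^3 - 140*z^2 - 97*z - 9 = -90*y^2*z + y*(-54*z^2 - 342*z) + 36*z^3 - 216*z^2 - 252*z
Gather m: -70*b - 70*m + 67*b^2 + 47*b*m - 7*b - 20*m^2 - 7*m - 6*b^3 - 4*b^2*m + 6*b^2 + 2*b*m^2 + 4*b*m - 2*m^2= -6*b^3 + 73*b^2 - 77*b + m^2*(2*b - 22) + m*(-4*b^2 + 51*b - 77)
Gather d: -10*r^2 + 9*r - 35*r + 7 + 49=-10*r^2 - 26*r + 56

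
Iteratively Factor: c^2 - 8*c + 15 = (c - 5)*(c - 3)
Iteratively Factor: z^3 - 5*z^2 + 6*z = (z)*(z^2 - 5*z + 6) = z*(z - 2)*(z - 3)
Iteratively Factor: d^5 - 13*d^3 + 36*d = (d + 2)*(d^4 - 2*d^3 - 9*d^2 + 18*d) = (d - 3)*(d + 2)*(d^3 + d^2 - 6*d) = (d - 3)*(d - 2)*(d + 2)*(d^2 + 3*d) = d*(d - 3)*(d - 2)*(d + 2)*(d + 3)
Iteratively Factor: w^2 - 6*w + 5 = (w - 1)*(w - 5)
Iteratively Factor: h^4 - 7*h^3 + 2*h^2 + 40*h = (h + 2)*(h^3 - 9*h^2 + 20*h) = (h - 4)*(h + 2)*(h^2 - 5*h) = (h - 5)*(h - 4)*(h + 2)*(h)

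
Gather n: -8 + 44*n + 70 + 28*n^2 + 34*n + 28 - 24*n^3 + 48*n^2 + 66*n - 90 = -24*n^3 + 76*n^2 + 144*n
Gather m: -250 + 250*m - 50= 250*m - 300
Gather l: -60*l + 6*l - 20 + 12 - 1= -54*l - 9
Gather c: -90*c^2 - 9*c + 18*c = -90*c^2 + 9*c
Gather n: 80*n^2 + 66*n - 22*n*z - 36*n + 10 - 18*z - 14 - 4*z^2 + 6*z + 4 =80*n^2 + n*(30 - 22*z) - 4*z^2 - 12*z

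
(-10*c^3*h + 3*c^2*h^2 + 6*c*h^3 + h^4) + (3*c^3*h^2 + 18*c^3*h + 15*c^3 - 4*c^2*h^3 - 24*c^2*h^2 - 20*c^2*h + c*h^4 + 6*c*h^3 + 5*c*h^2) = 3*c^3*h^2 + 8*c^3*h + 15*c^3 - 4*c^2*h^3 - 21*c^2*h^2 - 20*c^2*h + c*h^4 + 12*c*h^3 + 5*c*h^2 + h^4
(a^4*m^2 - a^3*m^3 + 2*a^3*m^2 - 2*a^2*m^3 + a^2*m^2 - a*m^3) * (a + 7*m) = a^5*m^2 + 6*a^4*m^3 + 2*a^4*m^2 - 7*a^3*m^4 + 12*a^3*m^3 + a^3*m^2 - 14*a^2*m^4 + 6*a^2*m^3 - 7*a*m^4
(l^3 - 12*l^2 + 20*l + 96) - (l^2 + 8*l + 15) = l^3 - 13*l^2 + 12*l + 81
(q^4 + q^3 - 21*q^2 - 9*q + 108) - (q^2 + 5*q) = q^4 + q^3 - 22*q^2 - 14*q + 108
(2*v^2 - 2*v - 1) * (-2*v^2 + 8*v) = -4*v^4 + 20*v^3 - 14*v^2 - 8*v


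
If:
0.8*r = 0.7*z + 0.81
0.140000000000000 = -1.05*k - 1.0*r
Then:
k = -0.833333333333333*z - 1.09761904761905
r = 0.875*z + 1.0125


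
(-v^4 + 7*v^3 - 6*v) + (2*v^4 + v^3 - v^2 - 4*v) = v^4 + 8*v^3 - v^2 - 10*v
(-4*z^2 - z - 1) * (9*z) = -36*z^3 - 9*z^2 - 9*z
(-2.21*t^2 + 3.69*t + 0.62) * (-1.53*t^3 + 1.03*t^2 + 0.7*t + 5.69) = 3.3813*t^5 - 7.922*t^4 + 1.3051*t^3 - 9.3533*t^2 + 21.4301*t + 3.5278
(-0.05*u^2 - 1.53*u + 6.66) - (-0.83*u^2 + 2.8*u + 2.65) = 0.78*u^2 - 4.33*u + 4.01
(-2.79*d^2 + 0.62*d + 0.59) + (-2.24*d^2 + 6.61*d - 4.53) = -5.03*d^2 + 7.23*d - 3.94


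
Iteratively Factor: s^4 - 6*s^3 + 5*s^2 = (s)*(s^3 - 6*s^2 + 5*s) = s^2*(s^2 - 6*s + 5) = s^2*(s - 1)*(s - 5)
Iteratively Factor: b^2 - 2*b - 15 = (b - 5)*(b + 3)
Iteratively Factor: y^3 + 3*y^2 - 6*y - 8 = (y - 2)*(y^2 + 5*y + 4) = (y - 2)*(y + 4)*(y + 1)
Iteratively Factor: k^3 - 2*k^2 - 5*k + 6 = (k - 3)*(k^2 + k - 2) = (k - 3)*(k - 1)*(k + 2)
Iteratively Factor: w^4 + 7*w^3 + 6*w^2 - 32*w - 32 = (w + 4)*(w^3 + 3*w^2 - 6*w - 8) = (w + 1)*(w + 4)*(w^2 + 2*w - 8) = (w + 1)*(w + 4)^2*(w - 2)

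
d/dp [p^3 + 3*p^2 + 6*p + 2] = 3*p^2 + 6*p + 6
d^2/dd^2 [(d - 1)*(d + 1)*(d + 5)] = 6*d + 10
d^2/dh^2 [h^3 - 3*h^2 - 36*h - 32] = 6*h - 6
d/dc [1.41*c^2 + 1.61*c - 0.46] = 2.82*c + 1.61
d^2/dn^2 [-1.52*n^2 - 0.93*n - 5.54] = -3.04000000000000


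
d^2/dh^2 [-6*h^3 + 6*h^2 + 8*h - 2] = 12 - 36*h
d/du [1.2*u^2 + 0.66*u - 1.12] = 2.4*u + 0.66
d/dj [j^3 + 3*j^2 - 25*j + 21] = 3*j^2 + 6*j - 25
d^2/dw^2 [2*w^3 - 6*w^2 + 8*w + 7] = 12*w - 12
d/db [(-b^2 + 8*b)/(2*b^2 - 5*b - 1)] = (-11*b^2 + 2*b - 8)/(4*b^4 - 20*b^3 + 21*b^2 + 10*b + 1)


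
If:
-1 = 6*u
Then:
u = -1/6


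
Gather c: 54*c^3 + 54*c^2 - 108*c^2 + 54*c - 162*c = 54*c^3 - 54*c^2 - 108*c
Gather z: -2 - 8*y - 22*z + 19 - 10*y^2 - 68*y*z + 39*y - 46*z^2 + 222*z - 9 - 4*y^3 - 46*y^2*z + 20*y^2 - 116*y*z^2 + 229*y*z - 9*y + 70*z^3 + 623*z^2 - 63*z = -4*y^3 + 10*y^2 + 22*y + 70*z^3 + z^2*(577 - 116*y) + z*(-46*y^2 + 161*y + 137) + 8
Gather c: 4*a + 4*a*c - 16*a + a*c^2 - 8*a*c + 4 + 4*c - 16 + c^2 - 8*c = -12*a + c^2*(a + 1) + c*(-4*a - 4) - 12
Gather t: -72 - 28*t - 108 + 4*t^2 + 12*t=4*t^2 - 16*t - 180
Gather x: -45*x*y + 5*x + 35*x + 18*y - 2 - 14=x*(40 - 45*y) + 18*y - 16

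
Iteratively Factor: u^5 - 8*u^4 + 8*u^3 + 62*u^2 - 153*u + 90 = (u - 5)*(u^4 - 3*u^3 - 7*u^2 + 27*u - 18) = (u - 5)*(u - 1)*(u^3 - 2*u^2 - 9*u + 18) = (u - 5)*(u - 2)*(u - 1)*(u^2 - 9) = (u - 5)*(u - 2)*(u - 1)*(u + 3)*(u - 3)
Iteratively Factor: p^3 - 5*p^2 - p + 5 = (p - 5)*(p^2 - 1) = (p - 5)*(p - 1)*(p + 1)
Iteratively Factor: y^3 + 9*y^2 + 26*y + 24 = (y + 3)*(y^2 + 6*y + 8) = (y + 2)*(y + 3)*(y + 4)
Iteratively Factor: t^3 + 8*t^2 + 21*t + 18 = (t + 2)*(t^2 + 6*t + 9) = (t + 2)*(t + 3)*(t + 3)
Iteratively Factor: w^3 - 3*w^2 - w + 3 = (w - 3)*(w^2 - 1) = (w - 3)*(w - 1)*(w + 1)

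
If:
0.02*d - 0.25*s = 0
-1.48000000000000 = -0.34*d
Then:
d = 4.35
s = 0.35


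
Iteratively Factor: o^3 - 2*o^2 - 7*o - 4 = (o + 1)*(o^2 - 3*o - 4) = (o - 4)*(o + 1)*(o + 1)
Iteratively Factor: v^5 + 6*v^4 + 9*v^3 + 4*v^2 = (v + 1)*(v^4 + 5*v^3 + 4*v^2) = (v + 1)^2*(v^3 + 4*v^2) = v*(v + 1)^2*(v^2 + 4*v) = v*(v + 1)^2*(v + 4)*(v)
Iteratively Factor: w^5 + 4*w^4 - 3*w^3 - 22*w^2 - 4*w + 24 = (w + 2)*(w^4 + 2*w^3 - 7*w^2 - 8*w + 12) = (w - 1)*(w + 2)*(w^3 + 3*w^2 - 4*w - 12) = (w - 1)*(w + 2)*(w + 3)*(w^2 - 4) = (w - 2)*(w - 1)*(w + 2)*(w + 3)*(w + 2)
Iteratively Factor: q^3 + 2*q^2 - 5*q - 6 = (q + 1)*(q^2 + q - 6) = (q - 2)*(q + 1)*(q + 3)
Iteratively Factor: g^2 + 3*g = (g)*(g + 3)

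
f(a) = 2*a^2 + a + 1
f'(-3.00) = -11.00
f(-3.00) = 16.00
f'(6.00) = 25.00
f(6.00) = 79.00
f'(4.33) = 18.32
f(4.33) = 42.83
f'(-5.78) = -22.12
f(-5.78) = 62.04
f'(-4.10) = -15.40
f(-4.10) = 30.52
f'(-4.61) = -17.44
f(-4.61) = 38.89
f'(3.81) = 16.24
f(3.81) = 33.84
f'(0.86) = 4.44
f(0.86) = 3.34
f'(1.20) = 5.80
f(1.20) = 5.08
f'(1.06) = 5.24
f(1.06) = 4.31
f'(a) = 4*a + 1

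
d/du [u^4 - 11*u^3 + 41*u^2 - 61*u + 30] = 4*u^3 - 33*u^2 + 82*u - 61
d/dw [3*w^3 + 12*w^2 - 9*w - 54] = 9*w^2 + 24*w - 9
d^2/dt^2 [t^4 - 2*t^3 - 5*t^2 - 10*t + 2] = 12*t^2 - 12*t - 10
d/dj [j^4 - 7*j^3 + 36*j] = 4*j^3 - 21*j^2 + 36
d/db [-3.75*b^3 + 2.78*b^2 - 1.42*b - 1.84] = -11.25*b^2 + 5.56*b - 1.42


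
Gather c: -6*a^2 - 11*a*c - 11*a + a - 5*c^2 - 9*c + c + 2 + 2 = -6*a^2 - 10*a - 5*c^2 + c*(-11*a - 8) + 4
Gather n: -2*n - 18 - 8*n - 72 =-10*n - 90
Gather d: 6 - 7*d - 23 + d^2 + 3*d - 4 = d^2 - 4*d - 21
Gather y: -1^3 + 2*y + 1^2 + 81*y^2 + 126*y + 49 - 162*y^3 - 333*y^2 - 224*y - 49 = -162*y^3 - 252*y^2 - 96*y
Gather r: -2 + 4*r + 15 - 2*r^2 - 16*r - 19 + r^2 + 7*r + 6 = -r^2 - 5*r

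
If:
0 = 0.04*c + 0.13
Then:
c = -3.25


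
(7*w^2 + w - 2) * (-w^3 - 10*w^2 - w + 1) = -7*w^5 - 71*w^4 - 15*w^3 + 26*w^2 + 3*w - 2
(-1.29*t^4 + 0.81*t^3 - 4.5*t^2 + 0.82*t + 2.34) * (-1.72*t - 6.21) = 2.2188*t^5 + 6.6177*t^4 + 2.7099*t^3 + 26.5346*t^2 - 9.117*t - 14.5314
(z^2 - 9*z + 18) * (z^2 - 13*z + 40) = z^4 - 22*z^3 + 175*z^2 - 594*z + 720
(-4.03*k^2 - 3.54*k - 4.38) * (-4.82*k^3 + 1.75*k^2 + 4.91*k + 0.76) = 19.4246*k^5 + 10.0103*k^4 - 4.8707*k^3 - 28.1092*k^2 - 24.1962*k - 3.3288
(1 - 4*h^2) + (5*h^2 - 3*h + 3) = h^2 - 3*h + 4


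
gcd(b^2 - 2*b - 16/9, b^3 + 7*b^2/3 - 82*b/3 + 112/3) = b - 8/3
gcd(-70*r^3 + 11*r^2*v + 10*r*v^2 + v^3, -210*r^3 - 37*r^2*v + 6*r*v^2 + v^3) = 35*r^2 + 12*r*v + v^2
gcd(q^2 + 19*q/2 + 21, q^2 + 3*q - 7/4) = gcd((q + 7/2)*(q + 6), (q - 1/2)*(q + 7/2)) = q + 7/2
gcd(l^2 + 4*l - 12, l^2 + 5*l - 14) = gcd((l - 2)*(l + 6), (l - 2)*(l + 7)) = l - 2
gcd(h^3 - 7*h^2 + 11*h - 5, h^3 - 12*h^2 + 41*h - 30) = h^2 - 6*h + 5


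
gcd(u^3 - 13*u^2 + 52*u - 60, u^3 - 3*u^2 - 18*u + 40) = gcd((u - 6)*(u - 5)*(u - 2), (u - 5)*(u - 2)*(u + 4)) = u^2 - 7*u + 10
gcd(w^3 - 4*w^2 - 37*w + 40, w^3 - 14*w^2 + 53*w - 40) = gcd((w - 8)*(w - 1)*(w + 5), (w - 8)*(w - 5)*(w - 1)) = w^2 - 9*w + 8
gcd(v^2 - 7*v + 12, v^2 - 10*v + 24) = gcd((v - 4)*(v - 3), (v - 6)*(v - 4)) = v - 4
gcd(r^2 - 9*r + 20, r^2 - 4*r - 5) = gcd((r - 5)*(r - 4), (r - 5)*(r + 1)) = r - 5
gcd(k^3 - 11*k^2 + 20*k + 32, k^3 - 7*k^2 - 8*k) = k^2 - 7*k - 8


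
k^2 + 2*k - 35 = (k - 5)*(k + 7)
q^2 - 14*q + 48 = (q - 8)*(q - 6)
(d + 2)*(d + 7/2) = d^2 + 11*d/2 + 7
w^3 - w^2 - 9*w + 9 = (w - 3)*(w - 1)*(w + 3)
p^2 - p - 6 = (p - 3)*(p + 2)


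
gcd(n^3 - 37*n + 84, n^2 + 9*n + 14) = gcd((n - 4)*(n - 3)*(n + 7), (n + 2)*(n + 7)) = n + 7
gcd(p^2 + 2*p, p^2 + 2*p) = p^2 + 2*p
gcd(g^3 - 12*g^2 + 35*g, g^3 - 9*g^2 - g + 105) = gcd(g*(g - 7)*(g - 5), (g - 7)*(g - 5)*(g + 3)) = g^2 - 12*g + 35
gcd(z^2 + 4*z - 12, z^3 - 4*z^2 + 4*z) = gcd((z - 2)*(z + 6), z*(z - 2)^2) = z - 2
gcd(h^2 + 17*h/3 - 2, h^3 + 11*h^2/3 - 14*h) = h + 6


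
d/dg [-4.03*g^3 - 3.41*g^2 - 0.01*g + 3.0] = -12.09*g^2 - 6.82*g - 0.01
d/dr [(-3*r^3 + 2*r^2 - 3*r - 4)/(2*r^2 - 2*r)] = (-3*r^4 + 6*r^3 + r^2 + 8*r - 4)/(2*r^2*(r^2 - 2*r + 1))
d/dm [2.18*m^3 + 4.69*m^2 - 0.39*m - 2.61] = 6.54*m^2 + 9.38*m - 0.39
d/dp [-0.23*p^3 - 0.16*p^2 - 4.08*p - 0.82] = -0.69*p^2 - 0.32*p - 4.08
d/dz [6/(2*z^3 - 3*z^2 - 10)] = 36*z*(1 - z)/(-2*z^3 + 3*z^2 + 10)^2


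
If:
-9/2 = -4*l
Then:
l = 9/8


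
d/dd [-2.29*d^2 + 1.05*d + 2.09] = 1.05 - 4.58*d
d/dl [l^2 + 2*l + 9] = 2*l + 2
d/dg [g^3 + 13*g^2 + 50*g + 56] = 3*g^2 + 26*g + 50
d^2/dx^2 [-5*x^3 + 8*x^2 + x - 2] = 16 - 30*x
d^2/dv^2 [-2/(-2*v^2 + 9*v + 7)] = 4*(4*v^2 - 18*v - (4*v - 9)^2 - 14)/(-2*v^2 + 9*v + 7)^3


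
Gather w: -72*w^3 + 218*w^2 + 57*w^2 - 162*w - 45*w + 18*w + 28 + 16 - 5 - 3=-72*w^3 + 275*w^2 - 189*w + 36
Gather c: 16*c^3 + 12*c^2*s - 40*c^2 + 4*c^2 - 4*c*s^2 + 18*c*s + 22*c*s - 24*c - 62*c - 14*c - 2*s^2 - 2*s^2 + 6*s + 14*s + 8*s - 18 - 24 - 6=16*c^3 + c^2*(12*s - 36) + c*(-4*s^2 + 40*s - 100) - 4*s^2 + 28*s - 48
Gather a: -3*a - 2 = -3*a - 2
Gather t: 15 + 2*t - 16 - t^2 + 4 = -t^2 + 2*t + 3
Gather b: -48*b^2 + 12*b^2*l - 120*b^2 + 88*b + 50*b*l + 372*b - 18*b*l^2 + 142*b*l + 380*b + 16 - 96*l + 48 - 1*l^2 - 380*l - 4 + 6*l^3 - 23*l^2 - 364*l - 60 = b^2*(12*l - 168) + b*(-18*l^2 + 192*l + 840) + 6*l^3 - 24*l^2 - 840*l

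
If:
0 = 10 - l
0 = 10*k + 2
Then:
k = -1/5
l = 10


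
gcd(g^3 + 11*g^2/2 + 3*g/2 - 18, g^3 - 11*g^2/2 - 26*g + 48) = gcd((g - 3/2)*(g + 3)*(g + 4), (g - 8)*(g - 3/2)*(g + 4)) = g^2 + 5*g/2 - 6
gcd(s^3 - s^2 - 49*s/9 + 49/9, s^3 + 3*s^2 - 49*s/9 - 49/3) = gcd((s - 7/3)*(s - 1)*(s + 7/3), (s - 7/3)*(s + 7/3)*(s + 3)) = s^2 - 49/9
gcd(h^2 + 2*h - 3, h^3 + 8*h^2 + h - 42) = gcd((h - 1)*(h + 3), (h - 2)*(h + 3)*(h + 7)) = h + 3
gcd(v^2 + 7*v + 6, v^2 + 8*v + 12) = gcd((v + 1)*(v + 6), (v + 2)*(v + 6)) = v + 6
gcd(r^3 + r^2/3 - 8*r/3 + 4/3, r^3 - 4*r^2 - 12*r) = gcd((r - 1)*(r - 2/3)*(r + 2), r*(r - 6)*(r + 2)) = r + 2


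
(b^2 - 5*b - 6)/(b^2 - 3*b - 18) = (b + 1)/(b + 3)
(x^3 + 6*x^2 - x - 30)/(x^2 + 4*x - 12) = (x^2 + 8*x + 15)/(x + 6)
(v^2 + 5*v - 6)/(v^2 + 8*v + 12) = (v - 1)/(v + 2)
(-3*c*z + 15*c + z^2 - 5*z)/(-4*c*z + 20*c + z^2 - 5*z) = (-3*c + z)/(-4*c + z)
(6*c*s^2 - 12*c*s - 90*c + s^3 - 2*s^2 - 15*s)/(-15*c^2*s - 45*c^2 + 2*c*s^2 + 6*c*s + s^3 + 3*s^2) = (6*c*s - 30*c + s^2 - 5*s)/(-15*c^2 + 2*c*s + s^2)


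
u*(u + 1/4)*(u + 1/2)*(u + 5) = u^4 + 23*u^3/4 + 31*u^2/8 + 5*u/8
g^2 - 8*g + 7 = (g - 7)*(g - 1)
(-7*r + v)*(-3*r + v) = 21*r^2 - 10*r*v + v^2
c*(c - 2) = c^2 - 2*c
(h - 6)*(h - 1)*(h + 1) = h^3 - 6*h^2 - h + 6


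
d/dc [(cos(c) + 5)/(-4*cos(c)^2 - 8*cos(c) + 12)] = (sin(c)^2 - 10*cos(c) - 14)*sin(c)/(4*(cos(c)^2 + 2*cos(c) - 3)^2)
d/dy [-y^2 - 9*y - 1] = -2*y - 9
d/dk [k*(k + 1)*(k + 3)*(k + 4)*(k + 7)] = 5*k^4 + 60*k^3 + 225*k^2 + 290*k + 84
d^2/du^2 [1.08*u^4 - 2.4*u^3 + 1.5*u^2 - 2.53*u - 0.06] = 12.96*u^2 - 14.4*u + 3.0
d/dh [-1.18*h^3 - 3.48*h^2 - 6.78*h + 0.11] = -3.54*h^2 - 6.96*h - 6.78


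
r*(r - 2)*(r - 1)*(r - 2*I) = r^4 - 3*r^3 - 2*I*r^3 + 2*r^2 + 6*I*r^2 - 4*I*r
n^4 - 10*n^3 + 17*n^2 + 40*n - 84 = (n - 7)*(n - 3)*(n - 2)*(n + 2)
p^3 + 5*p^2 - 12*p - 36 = (p - 3)*(p + 2)*(p + 6)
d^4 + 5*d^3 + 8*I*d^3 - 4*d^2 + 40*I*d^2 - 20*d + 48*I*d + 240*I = (d + 5)*(d - 2*I)*(d + 4*I)*(d + 6*I)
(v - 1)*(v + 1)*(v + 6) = v^3 + 6*v^2 - v - 6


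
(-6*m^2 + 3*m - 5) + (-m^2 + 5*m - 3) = -7*m^2 + 8*m - 8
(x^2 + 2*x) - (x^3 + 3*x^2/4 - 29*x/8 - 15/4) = -x^3 + x^2/4 + 45*x/8 + 15/4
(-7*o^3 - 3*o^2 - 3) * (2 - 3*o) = 21*o^4 - 5*o^3 - 6*o^2 + 9*o - 6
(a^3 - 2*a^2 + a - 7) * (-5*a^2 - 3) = -5*a^5 + 10*a^4 - 8*a^3 + 41*a^2 - 3*a + 21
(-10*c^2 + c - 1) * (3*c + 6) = -30*c^3 - 57*c^2 + 3*c - 6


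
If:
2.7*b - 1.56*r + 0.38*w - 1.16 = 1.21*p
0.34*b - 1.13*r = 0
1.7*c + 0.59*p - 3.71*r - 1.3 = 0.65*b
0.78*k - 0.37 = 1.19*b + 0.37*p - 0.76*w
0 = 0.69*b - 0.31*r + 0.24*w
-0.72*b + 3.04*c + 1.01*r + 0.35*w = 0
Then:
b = -4.44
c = -1.88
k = -19.76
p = -5.68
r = -1.34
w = 11.04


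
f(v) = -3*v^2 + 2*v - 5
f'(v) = 2 - 6*v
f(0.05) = -4.91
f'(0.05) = 1.70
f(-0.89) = -9.16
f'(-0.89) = 7.34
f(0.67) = -5.01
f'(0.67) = -2.02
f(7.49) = -158.32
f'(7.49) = -42.94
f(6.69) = -125.89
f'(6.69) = -38.14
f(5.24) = -76.89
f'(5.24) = -29.44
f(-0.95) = -9.61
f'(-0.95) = 7.70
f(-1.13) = -11.09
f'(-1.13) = 8.78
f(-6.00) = -125.00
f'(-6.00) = 38.00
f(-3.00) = -38.00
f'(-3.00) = 20.00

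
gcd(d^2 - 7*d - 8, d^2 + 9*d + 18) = 1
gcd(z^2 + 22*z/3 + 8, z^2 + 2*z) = 1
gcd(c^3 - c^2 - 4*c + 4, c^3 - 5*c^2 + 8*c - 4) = c^2 - 3*c + 2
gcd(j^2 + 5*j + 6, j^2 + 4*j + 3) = j + 3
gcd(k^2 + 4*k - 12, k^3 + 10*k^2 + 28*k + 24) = k + 6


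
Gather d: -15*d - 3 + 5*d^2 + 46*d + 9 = 5*d^2 + 31*d + 6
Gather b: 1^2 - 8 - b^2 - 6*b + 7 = -b^2 - 6*b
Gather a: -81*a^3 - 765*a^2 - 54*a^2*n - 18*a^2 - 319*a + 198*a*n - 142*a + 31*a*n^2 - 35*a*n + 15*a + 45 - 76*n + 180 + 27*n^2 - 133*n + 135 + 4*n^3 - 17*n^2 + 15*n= -81*a^3 + a^2*(-54*n - 783) + a*(31*n^2 + 163*n - 446) + 4*n^3 + 10*n^2 - 194*n + 360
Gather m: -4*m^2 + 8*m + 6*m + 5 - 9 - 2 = -4*m^2 + 14*m - 6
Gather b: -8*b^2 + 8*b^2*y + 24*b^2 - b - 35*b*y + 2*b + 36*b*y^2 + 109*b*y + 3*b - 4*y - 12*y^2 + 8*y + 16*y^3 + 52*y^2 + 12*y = b^2*(8*y + 16) + b*(36*y^2 + 74*y + 4) + 16*y^3 + 40*y^2 + 16*y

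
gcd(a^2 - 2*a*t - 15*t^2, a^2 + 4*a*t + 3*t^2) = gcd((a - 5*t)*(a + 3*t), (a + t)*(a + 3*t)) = a + 3*t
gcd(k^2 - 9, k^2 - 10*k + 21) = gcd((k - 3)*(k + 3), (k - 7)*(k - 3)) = k - 3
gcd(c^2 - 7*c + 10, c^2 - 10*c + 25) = c - 5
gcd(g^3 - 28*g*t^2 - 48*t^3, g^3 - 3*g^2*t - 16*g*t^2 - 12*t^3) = -g^2 + 4*g*t + 12*t^2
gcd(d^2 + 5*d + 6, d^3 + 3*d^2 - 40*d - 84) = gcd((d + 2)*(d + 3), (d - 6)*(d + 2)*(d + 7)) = d + 2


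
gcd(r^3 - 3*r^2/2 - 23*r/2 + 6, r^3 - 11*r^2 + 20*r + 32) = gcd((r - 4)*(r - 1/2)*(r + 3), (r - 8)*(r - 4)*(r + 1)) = r - 4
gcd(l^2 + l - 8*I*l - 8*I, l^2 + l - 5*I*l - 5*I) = l + 1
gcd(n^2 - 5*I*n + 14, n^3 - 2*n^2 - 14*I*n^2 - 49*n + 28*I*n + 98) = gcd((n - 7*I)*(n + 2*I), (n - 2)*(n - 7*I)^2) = n - 7*I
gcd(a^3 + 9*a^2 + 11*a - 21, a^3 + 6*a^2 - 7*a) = a^2 + 6*a - 7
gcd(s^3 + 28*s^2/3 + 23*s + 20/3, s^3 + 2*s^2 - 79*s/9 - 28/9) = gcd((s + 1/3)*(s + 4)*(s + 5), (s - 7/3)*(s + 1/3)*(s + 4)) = s^2 + 13*s/3 + 4/3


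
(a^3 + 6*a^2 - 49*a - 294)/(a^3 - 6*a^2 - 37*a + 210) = (a + 7)/(a - 5)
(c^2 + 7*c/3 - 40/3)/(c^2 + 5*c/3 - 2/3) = (3*c^2 + 7*c - 40)/(3*c^2 + 5*c - 2)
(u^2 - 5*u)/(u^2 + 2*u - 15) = u*(u - 5)/(u^2 + 2*u - 15)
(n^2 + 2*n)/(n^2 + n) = (n + 2)/(n + 1)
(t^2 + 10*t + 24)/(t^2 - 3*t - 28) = (t + 6)/(t - 7)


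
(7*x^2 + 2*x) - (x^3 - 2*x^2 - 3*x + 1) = -x^3 + 9*x^2 + 5*x - 1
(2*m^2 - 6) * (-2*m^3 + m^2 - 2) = -4*m^5 + 2*m^4 + 12*m^3 - 10*m^2 + 12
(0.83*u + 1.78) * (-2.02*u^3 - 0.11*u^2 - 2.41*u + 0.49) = -1.6766*u^4 - 3.6869*u^3 - 2.1961*u^2 - 3.8831*u + 0.8722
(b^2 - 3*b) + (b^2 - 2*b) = 2*b^2 - 5*b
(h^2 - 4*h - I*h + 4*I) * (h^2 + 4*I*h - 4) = h^4 - 4*h^3 + 3*I*h^3 - 12*I*h^2 + 4*I*h - 16*I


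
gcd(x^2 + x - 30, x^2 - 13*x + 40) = x - 5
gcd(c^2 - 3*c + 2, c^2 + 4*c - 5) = c - 1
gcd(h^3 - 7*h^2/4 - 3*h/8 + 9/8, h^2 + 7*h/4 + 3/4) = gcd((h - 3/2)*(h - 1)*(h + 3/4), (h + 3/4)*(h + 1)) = h + 3/4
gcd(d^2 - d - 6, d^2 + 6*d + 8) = d + 2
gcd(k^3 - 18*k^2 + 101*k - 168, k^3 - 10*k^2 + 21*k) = k^2 - 10*k + 21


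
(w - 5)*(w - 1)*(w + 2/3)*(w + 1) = w^4 - 13*w^3/3 - 13*w^2/3 + 13*w/3 + 10/3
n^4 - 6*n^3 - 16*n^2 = n^2*(n - 8)*(n + 2)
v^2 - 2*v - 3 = (v - 3)*(v + 1)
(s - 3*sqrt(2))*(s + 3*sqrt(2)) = s^2 - 18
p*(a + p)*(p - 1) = a*p^2 - a*p + p^3 - p^2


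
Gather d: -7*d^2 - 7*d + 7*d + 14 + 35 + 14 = 63 - 7*d^2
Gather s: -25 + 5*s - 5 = 5*s - 30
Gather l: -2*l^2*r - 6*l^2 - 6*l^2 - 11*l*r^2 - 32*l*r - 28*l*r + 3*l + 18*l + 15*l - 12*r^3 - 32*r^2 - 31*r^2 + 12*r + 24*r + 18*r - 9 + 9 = l^2*(-2*r - 12) + l*(-11*r^2 - 60*r + 36) - 12*r^3 - 63*r^2 + 54*r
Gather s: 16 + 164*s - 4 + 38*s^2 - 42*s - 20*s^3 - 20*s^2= -20*s^3 + 18*s^2 + 122*s + 12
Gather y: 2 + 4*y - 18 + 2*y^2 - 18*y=2*y^2 - 14*y - 16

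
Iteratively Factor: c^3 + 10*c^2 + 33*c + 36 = (c + 3)*(c^2 + 7*c + 12) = (c + 3)^2*(c + 4)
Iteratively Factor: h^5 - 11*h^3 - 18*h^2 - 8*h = (h + 2)*(h^4 - 2*h^3 - 7*h^2 - 4*h) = (h + 1)*(h + 2)*(h^3 - 3*h^2 - 4*h) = h*(h + 1)*(h + 2)*(h^2 - 3*h - 4) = h*(h - 4)*(h + 1)*(h + 2)*(h + 1)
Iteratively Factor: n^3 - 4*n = (n)*(n^2 - 4) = n*(n + 2)*(n - 2)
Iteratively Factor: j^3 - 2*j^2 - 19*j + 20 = (j - 5)*(j^2 + 3*j - 4) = (j - 5)*(j + 4)*(j - 1)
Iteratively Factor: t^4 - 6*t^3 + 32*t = (t)*(t^3 - 6*t^2 + 32) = t*(t - 4)*(t^2 - 2*t - 8) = t*(t - 4)*(t + 2)*(t - 4)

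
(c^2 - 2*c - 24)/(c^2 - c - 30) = (c + 4)/(c + 5)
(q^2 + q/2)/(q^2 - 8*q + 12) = q*(2*q + 1)/(2*(q^2 - 8*q + 12))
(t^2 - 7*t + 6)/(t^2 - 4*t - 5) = (-t^2 + 7*t - 6)/(-t^2 + 4*t + 5)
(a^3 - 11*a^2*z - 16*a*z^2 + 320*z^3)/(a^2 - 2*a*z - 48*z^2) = (a^2 - 3*a*z - 40*z^2)/(a + 6*z)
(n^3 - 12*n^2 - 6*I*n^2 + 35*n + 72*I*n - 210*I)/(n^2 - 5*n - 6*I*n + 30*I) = n - 7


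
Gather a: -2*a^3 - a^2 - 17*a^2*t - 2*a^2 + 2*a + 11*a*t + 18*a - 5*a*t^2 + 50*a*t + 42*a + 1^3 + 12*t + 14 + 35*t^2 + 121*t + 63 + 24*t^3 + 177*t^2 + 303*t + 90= -2*a^3 + a^2*(-17*t - 3) + a*(-5*t^2 + 61*t + 62) + 24*t^3 + 212*t^2 + 436*t + 168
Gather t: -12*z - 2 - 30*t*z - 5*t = t*(-30*z - 5) - 12*z - 2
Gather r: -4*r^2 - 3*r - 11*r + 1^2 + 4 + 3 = -4*r^2 - 14*r + 8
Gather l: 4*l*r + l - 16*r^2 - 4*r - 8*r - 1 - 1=l*(4*r + 1) - 16*r^2 - 12*r - 2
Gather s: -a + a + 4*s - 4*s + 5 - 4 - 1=0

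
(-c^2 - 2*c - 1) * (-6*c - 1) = 6*c^3 + 13*c^2 + 8*c + 1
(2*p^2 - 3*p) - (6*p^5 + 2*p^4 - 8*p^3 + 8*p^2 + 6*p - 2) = -6*p^5 - 2*p^4 + 8*p^3 - 6*p^2 - 9*p + 2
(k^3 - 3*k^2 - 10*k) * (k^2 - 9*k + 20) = k^5 - 12*k^4 + 37*k^3 + 30*k^2 - 200*k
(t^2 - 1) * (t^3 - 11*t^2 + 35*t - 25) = t^5 - 11*t^4 + 34*t^3 - 14*t^2 - 35*t + 25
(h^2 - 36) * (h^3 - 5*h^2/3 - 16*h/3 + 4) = h^5 - 5*h^4/3 - 124*h^3/3 + 64*h^2 + 192*h - 144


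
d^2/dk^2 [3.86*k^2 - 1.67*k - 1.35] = 7.72000000000000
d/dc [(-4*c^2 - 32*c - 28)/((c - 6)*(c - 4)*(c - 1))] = 4*(c^4 + 16*c^3 - 101*c^2 - 106*c + 430)/(c^6 - 22*c^5 + 189*c^4 - 796*c^3 + 1684*c^2 - 1632*c + 576)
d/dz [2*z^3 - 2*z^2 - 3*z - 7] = 6*z^2 - 4*z - 3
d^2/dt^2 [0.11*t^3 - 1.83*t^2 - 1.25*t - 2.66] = 0.66*t - 3.66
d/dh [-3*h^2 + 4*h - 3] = 4 - 6*h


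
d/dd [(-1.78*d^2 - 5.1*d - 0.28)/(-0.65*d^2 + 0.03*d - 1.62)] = (-3.3684*d^2 + 5.4032*d + 8.2704)/(0.4225*d^4 - 0.039*d^3 + 2.1069*d^2 - 0.0972*d + 2.6244)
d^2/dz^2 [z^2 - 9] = 2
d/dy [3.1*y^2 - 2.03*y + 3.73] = 6.2*y - 2.03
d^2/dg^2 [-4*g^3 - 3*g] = -24*g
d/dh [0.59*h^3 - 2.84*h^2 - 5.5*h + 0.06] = 1.77*h^2 - 5.68*h - 5.5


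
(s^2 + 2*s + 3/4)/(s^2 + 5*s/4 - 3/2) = (4*s^2 + 8*s + 3)/(4*s^2 + 5*s - 6)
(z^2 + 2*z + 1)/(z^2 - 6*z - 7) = (z + 1)/(z - 7)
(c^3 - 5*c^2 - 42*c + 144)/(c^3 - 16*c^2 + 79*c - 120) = (c + 6)/(c - 5)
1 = 1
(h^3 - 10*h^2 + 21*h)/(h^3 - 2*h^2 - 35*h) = (h - 3)/(h + 5)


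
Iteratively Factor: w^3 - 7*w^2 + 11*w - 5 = (w - 5)*(w^2 - 2*w + 1) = (w - 5)*(w - 1)*(w - 1)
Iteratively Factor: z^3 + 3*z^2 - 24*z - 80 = (z + 4)*(z^2 - z - 20) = (z + 4)^2*(z - 5)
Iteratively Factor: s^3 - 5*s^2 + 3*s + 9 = (s + 1)*(s^2 - 6*s + 9) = (s - 3)*(s + 1)*(s - 3)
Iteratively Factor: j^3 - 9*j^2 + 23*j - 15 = (j - 5)*(j^2 - 4*j + 3) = (j - 5)*(j - 3)*(j - 1)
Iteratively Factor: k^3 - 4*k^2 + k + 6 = (k - 3)*(k^2 - k - 2) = (k - 3)*(k + 1)*(k - 2)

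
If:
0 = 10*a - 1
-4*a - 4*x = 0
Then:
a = 1/10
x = -1/10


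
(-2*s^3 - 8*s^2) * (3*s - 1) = -6*s^4 - 22*s^3 + 8*s^2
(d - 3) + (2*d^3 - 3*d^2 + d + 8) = 2*d^3 - 3*d^2 + 2*d + 5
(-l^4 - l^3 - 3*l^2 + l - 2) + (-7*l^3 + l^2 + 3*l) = -l^4 - 8*l^3 - 2*l^2 + 4*l - 2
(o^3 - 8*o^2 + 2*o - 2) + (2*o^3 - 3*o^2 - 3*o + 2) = 3*o^3 - 11*o^2 - o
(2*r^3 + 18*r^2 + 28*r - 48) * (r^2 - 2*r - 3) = 2*r^5 + 14*r^4 - 14*r^3 - 158*r^2 + 12*r + 144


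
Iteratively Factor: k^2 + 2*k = (k)*(k + 2)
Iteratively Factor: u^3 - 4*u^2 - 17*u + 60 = (u - 5)*(u^2 + u - 12) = (u - 5)*(u - 3)*(u + 4)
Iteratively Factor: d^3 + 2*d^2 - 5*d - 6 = (d + 1)*(d^2 + d - 6) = (d - 2)*(d + 1)*(d + 3)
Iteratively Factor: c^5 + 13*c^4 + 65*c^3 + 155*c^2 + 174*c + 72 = (c + 4)*(c^4 + 9*c^3 + 29*c^2 + 39*c + 18) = (c + 3)*(c + 4)*(c^3 + 6*c^2 + 11*c + 6) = (c + 1)*(c + 3)*(c + 4)*(c^2 + 5*c + 6) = (c + 1)*(c + 3)^2*(c + 4)*(c + 2)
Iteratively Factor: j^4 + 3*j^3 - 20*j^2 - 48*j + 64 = (j + 4)*(j^3 - j^2 - 16*j + 16) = (j + 4)^2*(j^2 - 5*j + 4) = (j - 1)*(j + 4)^2*(j - 4)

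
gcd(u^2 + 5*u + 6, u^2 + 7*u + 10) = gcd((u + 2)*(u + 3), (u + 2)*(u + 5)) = u + 2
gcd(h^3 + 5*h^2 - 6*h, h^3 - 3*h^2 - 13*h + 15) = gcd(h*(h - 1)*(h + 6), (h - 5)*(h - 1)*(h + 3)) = h - 1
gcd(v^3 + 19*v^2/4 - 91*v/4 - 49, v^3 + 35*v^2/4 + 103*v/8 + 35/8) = v + 7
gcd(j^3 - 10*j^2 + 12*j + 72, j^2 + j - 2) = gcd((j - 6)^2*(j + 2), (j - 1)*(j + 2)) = j + 2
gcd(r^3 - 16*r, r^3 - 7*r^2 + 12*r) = r^2 - 4*r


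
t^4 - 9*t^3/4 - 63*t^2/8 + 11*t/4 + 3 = (t - 4)*(t - 3/4)*(t + 1/2)*(t + 2)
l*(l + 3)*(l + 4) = l^3 + 7*l^2 + 12*l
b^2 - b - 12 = (b - 4)*(b + 3)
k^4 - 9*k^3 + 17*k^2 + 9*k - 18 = (k - 6)*(k - 3)*(k - 1)*(k + 1)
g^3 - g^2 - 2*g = g*(g - 2)*(g + 1)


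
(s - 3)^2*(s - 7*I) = s^3 - 6*s^2 - 7*I*s^2 + 9*s + 42*I*s - 63*I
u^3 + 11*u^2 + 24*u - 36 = (u - 1)*(u + 6)^2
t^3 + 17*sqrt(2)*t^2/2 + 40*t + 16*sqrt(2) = (t + sqrt(2)/2)*(t + 4*sqrt(2))^2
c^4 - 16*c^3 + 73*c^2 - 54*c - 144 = (c - 8)*(c - 6)*(c - 3)*(c + 1)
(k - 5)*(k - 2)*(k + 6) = k^3 - k^2 - 32*k + 60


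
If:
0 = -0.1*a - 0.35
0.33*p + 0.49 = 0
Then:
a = -3.50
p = -1.48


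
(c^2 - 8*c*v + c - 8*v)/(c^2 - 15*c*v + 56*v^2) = (-c - 1)/(-c + 7*v)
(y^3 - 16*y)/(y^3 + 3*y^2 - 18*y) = (y^2 - 16)/(y^2 + 3*y - 18)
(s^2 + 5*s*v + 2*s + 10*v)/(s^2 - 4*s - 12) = (s + 5*v)/(s - 6)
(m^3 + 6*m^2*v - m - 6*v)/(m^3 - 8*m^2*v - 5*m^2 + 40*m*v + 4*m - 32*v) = (-m^2 - 6*m*v - m - 6*v)/(-m^2 + 8*m*v + 4*m - 32*v)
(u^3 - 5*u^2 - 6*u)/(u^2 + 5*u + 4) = u*(u - 6)/(u + 4)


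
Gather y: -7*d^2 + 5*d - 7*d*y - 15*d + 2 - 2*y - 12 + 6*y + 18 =-7*d^2 - 10*d + y*(4 - 7*d) + 8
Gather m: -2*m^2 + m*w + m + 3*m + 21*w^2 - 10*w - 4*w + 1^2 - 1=-2*m^2 + m*(w + 4) + 21*w^2 - 14*w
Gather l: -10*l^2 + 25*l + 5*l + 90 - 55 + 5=-10*l^2 + 30*l + 40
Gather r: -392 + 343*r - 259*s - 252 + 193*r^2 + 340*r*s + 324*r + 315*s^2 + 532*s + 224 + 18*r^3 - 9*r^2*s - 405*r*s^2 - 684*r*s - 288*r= 18*r^3 + r^2*(193 - 9*s) + r*(-405*s^2 - 344*s + 379) + 315*s^2 + 273*s - 420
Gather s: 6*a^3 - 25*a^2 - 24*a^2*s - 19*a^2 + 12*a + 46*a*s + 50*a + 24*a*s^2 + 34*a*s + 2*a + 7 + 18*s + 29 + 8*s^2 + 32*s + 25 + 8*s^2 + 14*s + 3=6*a^3 - 44*a^2 + 64*a + s^2*(24*a + 16) + s*(-24*a^2 + 80*a + 64) + 64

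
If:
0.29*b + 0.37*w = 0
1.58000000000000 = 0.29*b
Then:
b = 5.45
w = -4.27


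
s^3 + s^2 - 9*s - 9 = (s - 3)*(s + 1)*(s + 3)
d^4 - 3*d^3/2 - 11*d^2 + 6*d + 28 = (d - 7/2)*(d - 2)*(d + 2)^2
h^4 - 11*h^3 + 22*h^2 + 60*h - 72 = (h - 6)^2*(h - 1)*(h + 2)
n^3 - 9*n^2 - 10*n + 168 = (n - 7)*(n - 6)*(n + 4)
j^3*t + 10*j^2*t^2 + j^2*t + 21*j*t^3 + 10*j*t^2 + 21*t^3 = (j + 3*t)*(j + 7*t)*(j*t + t)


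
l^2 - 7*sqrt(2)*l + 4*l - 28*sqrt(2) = (l + 4)*(l - 7*sqrt(2))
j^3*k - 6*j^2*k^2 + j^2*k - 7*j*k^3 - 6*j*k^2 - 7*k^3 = (j - 7*k)*(j + k)*(j*k + k)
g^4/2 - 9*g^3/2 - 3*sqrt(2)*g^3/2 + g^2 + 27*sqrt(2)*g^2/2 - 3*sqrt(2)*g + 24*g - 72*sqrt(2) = (g/2 + 1)*(g - 8)*(g - 3)*(g - 3*sqrt(2))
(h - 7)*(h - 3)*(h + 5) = h^3 - 5*h^2 - 29*h + 105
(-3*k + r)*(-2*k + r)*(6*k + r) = 36*k^3 - 24*k^2*r + k*r^2 + r^3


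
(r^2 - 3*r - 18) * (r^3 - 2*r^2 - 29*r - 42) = r^5 - 5*r^4 - 41*r^3 + 81*r^2 + 648*r + 756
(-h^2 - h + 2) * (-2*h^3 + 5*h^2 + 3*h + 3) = 2*h^5 - 3*h^4 - 12*h^3 + 4*h^2 + 3*h + 6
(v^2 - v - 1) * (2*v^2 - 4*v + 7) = 2*v^4 - 6*v^3 + 9*v^2 - 3*v - 7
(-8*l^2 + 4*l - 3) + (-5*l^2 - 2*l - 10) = -13*l^2 + 2*l - 13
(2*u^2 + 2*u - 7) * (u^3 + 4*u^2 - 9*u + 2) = 2*u^5 + 10*u^4 - 17*u^3 - 42*u^2 + 67*u - 14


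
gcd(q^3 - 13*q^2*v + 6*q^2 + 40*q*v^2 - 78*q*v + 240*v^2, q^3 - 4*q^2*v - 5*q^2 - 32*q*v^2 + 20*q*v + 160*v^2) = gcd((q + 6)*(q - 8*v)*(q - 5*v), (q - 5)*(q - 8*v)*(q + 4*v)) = q - 8*v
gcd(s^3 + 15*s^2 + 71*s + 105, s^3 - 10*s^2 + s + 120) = s + 3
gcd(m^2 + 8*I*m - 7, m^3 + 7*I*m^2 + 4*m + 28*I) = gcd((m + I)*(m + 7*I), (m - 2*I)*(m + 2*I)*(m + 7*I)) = m + 7*I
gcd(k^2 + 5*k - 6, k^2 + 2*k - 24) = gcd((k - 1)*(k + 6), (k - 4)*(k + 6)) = k + 6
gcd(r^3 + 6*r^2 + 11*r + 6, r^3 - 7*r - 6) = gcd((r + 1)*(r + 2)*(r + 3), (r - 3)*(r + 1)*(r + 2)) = r^2 + 3*r + 2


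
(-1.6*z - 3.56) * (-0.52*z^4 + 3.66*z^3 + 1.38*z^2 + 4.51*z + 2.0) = 0.832*z^5 - 4.0048*z^4 - 15.2376*z^3 - 12.1288*z^2 - 19.2556*z - 7.12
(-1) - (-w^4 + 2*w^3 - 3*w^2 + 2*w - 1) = w^4 - 2*w^3 + 3*w^2 - 2*w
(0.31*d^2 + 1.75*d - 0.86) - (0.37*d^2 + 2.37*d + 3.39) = -0.06*d^2 - 0.62*d - 4.25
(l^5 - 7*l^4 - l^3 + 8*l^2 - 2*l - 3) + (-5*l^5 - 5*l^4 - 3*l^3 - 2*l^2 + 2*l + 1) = -4*l^5 - 12*l^4 - 4*l^3 + 6*l^2 - 2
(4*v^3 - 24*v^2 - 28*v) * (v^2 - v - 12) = 4*v^5 - 28*v^4 - 52*v^3 + 316*v^2 + 336*v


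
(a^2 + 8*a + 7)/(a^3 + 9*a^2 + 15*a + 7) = 1/(a + 1)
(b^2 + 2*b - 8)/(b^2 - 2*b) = (b + 4)/b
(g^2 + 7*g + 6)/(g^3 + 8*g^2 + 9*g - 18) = (g + 1)/(g^2 + 2*g - 3)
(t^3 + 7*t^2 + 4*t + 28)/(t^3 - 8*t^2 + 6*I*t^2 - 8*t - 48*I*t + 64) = (t^2 + t*(7 - 2*I) - 14*I)/(t^2 + 4*t*(-2 + I) - 32*I)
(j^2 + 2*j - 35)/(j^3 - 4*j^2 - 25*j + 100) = (j + 7)/(j^2 + j - 20)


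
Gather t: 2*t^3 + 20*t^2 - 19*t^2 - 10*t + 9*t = 2*t^3 + t^2 - t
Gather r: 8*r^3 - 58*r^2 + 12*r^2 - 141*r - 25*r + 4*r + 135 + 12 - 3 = 8*r^3 - 46*r^2 - 162*r + 144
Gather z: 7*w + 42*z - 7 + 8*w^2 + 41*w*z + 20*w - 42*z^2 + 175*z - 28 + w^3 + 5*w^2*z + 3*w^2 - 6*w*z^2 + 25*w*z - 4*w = w^3 + 11*w^2 + 23*w + z^2*(-6*w - 42) + z*(5*w^2 + 66*w + 217) - 35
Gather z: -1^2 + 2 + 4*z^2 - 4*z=4*z^2 - 4*z + 1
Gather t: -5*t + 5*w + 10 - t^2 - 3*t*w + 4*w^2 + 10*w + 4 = -t^2 + t*(-3*w - 5) + 4*w^2 + 15*w + 14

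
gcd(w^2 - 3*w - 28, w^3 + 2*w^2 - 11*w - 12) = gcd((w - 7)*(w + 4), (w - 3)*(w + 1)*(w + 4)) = w + 4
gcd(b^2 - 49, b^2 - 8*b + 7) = b - 7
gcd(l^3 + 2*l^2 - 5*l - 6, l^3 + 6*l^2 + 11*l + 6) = l^2 + 4*l + 3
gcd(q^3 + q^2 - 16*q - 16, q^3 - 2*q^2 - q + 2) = q + 1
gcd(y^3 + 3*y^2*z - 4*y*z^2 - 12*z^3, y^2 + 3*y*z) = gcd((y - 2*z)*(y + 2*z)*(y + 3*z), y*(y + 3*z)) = y + 3*z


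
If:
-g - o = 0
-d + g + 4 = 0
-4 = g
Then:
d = 0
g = -4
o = 4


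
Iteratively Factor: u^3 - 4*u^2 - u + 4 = (u - 1)*(u^2 - 3*u - 4) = (u - 1)*(u + 1)*(u - 4)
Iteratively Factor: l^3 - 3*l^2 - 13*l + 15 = (l - 1)*(l^2 - 2*l - 15) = (l - 1)*(l + 3)*(l - 5)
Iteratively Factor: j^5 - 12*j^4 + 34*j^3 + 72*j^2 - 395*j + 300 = (j - 5)*(j^4 - 7*j^3 - j^2 + 67*j - 60) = (j - 5)*(j + 3)*(j^3 - 10*j^2 + 29*j - 20) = (j - 5)^2*(j + 3)*(j^2 - 5*j + 4) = (j - 5)^2*(j - 4)*(j + 3)*(j - 1)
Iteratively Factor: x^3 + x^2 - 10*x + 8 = (x + 4)*(x^2 - 3*x + 2) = (x - 2)*(x + 4)*(x - 1)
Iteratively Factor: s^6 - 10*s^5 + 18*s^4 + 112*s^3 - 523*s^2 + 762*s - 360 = (s - 3)*(s^5 - 7*s^4 - 3*s^3 + 103*s^2 - 214*s + 120) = (s - 3)*(s - 1)*(s^4 - 6*s^3 - 9*s^2 + 94*s - 120) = (s - 5)*(s - 3)*(s - 1)*(s^3 - s^2 - 14*s + 24) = (s - 5)*(s - 3)^2*(s - 1)*(s^2 + 2*s - 8) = (s - 5)*(s - 3)^2*(s - 2)*(s - 1)*(s + 4)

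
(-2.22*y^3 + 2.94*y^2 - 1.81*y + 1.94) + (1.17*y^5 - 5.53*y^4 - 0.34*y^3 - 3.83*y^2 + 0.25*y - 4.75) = 1.17*y^5 - 5.53*y^4 - 2.56*y^3 - 0.89*y^2 - 1.56*y - 2.81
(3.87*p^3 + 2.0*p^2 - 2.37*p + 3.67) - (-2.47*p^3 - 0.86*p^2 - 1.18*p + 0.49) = 6.34*p^3 + 2.86*p^2 - 1.19*p + 3.18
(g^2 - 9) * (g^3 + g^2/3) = g^5 + g^4/3 - 9*g^3 - 3*g^2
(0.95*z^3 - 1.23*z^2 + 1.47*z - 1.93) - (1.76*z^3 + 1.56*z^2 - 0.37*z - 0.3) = -0.81*z^3 - 2.79*z^2 + 1.84*z - 1.63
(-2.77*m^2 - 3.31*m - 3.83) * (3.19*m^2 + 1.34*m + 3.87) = -8.8363*m^4 - 14.2707*m^3 - 27.373*m^2 - 17.9419*m - 14.8221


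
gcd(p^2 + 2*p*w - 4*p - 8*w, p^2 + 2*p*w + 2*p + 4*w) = p + 2*w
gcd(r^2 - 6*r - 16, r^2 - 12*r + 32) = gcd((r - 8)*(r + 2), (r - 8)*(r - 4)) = r - 8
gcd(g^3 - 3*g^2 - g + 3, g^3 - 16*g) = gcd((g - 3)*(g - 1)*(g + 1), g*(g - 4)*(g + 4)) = 1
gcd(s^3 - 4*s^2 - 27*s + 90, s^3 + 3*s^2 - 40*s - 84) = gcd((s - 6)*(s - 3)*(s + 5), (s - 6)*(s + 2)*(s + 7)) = s - 6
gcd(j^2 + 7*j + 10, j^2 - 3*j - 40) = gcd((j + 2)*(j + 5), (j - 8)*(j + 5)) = j + 5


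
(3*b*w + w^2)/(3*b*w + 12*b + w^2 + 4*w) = w/(w + 4)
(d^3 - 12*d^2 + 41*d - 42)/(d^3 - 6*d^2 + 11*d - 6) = (d - 7)/(d - 1)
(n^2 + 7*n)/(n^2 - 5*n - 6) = n*(n + 7)/(n^2 - 5*n - 6)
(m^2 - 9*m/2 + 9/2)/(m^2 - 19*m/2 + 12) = (m - 3)/(m - 8)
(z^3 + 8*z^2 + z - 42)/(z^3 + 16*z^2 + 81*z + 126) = (z - 2)/(z + 6)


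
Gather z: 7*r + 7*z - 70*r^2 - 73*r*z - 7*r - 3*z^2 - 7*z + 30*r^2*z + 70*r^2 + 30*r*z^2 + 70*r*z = z^2*(30*r - 3) + z*(30*r^2 - 3*r)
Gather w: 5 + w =w + 5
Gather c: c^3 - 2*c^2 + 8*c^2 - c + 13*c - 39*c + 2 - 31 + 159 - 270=c^3 + 6*c^2 - 27*c - 140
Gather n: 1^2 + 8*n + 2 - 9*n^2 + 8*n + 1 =-9*n^2 + 16*n + 4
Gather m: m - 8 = m - 8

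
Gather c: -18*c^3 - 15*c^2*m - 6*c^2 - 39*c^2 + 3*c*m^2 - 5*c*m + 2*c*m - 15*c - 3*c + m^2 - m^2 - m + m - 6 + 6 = -18*c^3 + c^2*(-15*m - 45) + c*(3*m^2 - 3*m - 18)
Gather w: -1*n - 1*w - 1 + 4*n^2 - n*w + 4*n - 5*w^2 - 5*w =4*n^2 + 3*n - 5*w^2 + w*(-n - 6) - 1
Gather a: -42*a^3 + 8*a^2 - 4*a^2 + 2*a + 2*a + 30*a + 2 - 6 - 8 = -42*a^3 + 4*a^2 + 34*a - 12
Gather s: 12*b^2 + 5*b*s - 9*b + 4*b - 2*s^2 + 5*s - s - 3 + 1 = 12*b^2 - 5*b - 2*s^2 + s*(5*b + 4) - 2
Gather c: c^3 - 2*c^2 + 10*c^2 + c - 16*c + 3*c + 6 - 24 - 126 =c^3 + 8*c^2 - 12*c - 144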